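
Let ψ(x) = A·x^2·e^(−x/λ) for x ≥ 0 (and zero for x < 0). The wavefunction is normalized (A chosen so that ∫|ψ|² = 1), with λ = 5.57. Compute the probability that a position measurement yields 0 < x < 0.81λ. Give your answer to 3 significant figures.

P ≈ 0.0248

|ψ|² is the probability density, so P = ∫_{0}^{0.81λ} |ψ|² dx.
Since A² = 1/(3·λ^5/4), this is the region integral divided by the full normalization integral.
In terms of u = x/λ (A² and the length scale cancel between numerator and denominator), P = [∫_{0}^{0.81} u^4·e^(-2·u) du] / [∫_{0}^{∞} u^4·e^(-2·u) du].
An antiderivative of u^4·e^(-2·u) is -(u^4/2 + u^3 + 3·u^2/2 + 3·u/2 + 3/4)·e^(-2·u); evaluating from 0 to 0.81 gives ≈ 0.018601, while the full integral is 3/4.
The result is P = 0.02480.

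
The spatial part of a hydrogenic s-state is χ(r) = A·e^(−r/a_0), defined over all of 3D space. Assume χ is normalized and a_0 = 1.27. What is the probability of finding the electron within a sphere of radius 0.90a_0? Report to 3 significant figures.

P ≈ 0.269

P = ∫ |χ|² 4πr² dr over r ≤ 0.90a_0.
Normalization gives A² = 1/(π·a_0^3).
Substituting u = r/a_0, A², 4π and the length scale all cancel in the ratio: P = ∫_{0}^{0.90} u^2·e^(-2·u) du / ∫_{0}^{∞} u^2·e^(-2·u) du.
With ∫ u^2·e^(-2·u) du = -(2·u^2 + 2·u + 1)·e^(-2·u)/4 + C, the region integral is 1/4 - 221·e^(-9/5)/200 and the full one is 1/4.
Taking the ratio yields P = 0.2694.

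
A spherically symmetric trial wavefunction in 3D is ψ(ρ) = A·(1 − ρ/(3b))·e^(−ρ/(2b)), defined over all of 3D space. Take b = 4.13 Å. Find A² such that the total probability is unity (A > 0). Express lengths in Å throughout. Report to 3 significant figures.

A^2 ≈ 0.00169 Å^(-3)

Normalization requires ∫|ψ|² 4πρ² dρ = 1, integrated from 0 to ∞.
With ψ = A·(1 − ρ/(3b))·e^(−ρ/(2b)), the integral evaluates to A²·[8·π·b^3/3].
Hence A² = 1/[8·π·b^3/3].
With b = 4.13: A² = 0.001694 and A = 0.04116.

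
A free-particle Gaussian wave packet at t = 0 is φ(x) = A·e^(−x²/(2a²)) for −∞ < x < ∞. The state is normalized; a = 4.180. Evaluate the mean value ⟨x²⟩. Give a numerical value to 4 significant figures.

⟨x²⟩ = ∫ x^2 |φ|² dx over the full domain.
The ratio of the moment integral to the normalization integral gives ⟨x²⟩ = a^2/2.
Putting a = 4.180 gives 8.7362.

⟨x^2⟩ ≈ 8.736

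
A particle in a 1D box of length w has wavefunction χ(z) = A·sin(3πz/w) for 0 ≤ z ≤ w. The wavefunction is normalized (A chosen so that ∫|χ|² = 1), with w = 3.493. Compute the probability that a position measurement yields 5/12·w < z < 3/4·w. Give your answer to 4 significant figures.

P ≈ 0.3333

The probability is P = ∫ |χ|² dz over [5/12·w, 3/4·w].
With A² fixed by ∫|χ|² = 1, i.e. A² = (w/2)^(−1), substitute and integrate.
Substituting u = z/w, A² and the length scale cancel in the ratio: P = ∫_{5/12}^{3/4} sin(3·π·u)^2 du / ∫_{0}^{1} sin(3·π·u)^2 du.
With ∫ sin(3·π·u)^2 du = u/2 - sin(6·π·u)/(12·π) + C, the region integral is 1/6 and the full one is 1/2.
The result is P = 1/3.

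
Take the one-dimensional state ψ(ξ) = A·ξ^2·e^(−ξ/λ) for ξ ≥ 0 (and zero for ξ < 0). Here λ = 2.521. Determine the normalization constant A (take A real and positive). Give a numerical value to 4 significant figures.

A ≈ 0.1144

The normalization condition is ∫|ψ|² dξ = 1 from 0 to ∞.
With ∫₀^∞ ξ^4 e^(−αξ) dξ = 4!/α^5, with ψ = A·ξ^2·e^(−ξ/λ), the integral evaluates to A²·[3·λ^5/4].
Hence A² = 1/[3·λ^5/4].
With λ = 2.521: A² = 0.013094 and A = 0.11443.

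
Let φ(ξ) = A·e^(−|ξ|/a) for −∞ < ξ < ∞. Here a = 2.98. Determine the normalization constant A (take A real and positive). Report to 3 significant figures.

A ≈ 0.579

Require ∫ |φ|² dξ = 1 over the whole domain.
Carrying out the integral gives A² · a.
Hence A² = 1/[a].
Plugging in a = 2.98 yields A = 0.5793.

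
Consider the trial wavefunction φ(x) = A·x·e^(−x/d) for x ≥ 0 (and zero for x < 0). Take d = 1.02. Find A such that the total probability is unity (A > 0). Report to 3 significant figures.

Require ∫ |φ|² dx = 1 over the whole domain.
With ∫₀^∞ x^2 e^(−αx) dx = 2!/α^3, with φ = A·x·e^(−x/d), the integral evaluates to A²·[d^3/4].
Setting this equal to 1 gives A² = 1/(d^3/4).
With d = 1.02: A² = 3.769 and A = 1.941.

A ≈ 1.94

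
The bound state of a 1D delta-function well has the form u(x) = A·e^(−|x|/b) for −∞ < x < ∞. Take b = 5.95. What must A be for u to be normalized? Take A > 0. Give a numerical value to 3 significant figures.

A ≈ 0.410

Normalization requires ∫|u|² dx = 1, integrated from −∞ to ∞.
Carrying out the integral gives A² · b.
So A² = (b)^(−1).
Plugging in b = 5.95 yields A = 0.4100.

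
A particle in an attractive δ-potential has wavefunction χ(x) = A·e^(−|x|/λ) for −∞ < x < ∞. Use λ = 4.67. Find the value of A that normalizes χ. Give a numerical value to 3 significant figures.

A ≈ 0.463

The normalization condition is ∫|χ|² dx = 1 from −∞ to ∞.
With χ = A·e^(−|x|/λ), the integral evaluates to A²·[λ].
With λ = 4.67: A² = 0.2141 and A = 0.4627.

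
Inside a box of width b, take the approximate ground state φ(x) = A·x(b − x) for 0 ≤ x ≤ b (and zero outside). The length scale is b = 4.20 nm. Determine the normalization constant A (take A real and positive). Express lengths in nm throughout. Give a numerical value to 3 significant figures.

Normalization requires ∫|φ|² dx = 1, integrated from 0 to b.
Expanding the polynomial and integrating term by term, the integral (without the A² prefactor) comes out to b^5/30.
With b = 4.20: A² = 0.02295 and A = 0.1515.

A ≈ 0.152 nm^(-5/2)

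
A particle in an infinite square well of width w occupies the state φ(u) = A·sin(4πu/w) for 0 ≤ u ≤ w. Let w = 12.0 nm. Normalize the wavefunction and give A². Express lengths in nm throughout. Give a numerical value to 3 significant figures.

The normalization condition is ∫|φ|² du = 1 from 0 to w.
Using sin²θ = (1 − cos 2θ)/2, the integral (without the A² prefactor) comes out to w/2.
Plugging in w = 12.0 yields A = 0.4082.

A^2 ≈ 0.167 nm^(-1)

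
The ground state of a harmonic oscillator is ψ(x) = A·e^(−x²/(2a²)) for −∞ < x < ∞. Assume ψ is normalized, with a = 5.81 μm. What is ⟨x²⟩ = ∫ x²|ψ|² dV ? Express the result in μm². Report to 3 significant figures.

⟨x^2⟩ ≈ 16.9 μm^2

The expectation value is the |ψ|²-weighted average of x^2: ∫ x^2|ψ|² dx.
The ratio of the moment integral to the normalization integral gives ⟨x²⟩ = a^2/2.
Putting a = 5.81 gives 16.88.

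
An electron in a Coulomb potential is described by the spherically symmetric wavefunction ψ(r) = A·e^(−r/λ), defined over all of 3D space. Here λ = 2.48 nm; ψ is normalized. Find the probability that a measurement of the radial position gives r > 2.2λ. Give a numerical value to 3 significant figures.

P ≈ 0.185

Integrate the radial probability density 4πr²|ψ|² over r > 2.2λ.
The full normalization integral is A²·[π·λ^3] = 1, fixing A².
In terms of u = r/λ (A², 4π and the length scale all cancel between numerator and denominator), P = [∫_{2.2}^{∞} u^2·e^(-2·u) du] / [∫_{0}^{∞} u^2·e^(-2·u) du].
Using ∫ u^2·e^(-2·u) du = -(2·u^2 + 2·u + 1)·e^(-2·u)/4, the numerator is 377·e^(-22/5)/100 and the denominator is 1/4.
The region integral divided by the full integral gives P = 0.1851.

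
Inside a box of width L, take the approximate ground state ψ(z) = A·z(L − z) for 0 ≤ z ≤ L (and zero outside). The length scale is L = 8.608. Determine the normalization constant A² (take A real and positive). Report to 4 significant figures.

Require ∫ |ψ|² dz = 1 over the whole domain.
Expanding the polynomial and integrating term by term, carrying out the integral gives A² · L^5/30.
Hence A² = 1/[L^5/30].
Substituting L = 8.608 gives A² = 0.00063476, so A = 0.025194.

A^2 ≈ 0.0006348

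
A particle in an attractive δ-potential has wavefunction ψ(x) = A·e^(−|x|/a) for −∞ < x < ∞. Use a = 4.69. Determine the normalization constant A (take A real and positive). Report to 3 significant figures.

A ≈ 0.462

Require ∫ |ψ|² dx = 1 over the whole domain.
With ψ = A·e^(−|x|/a), the integral evaluates to A²·[a].
Hence A² = 1/[a].
With a = 4.69: A² = 0.2132 and A = 0.4618.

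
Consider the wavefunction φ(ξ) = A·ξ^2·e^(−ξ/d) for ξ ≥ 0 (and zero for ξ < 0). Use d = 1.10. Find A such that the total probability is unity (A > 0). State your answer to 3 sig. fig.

A ≈ 0.910

We need A² ∫|f|² dξ = 1, taking the integral from 0 to ∞.
Recall ∫₀^∞ ξ^m e^(−ξ/β) dξ = m!·β^(m+1), the integral (without the A² prefactor) comes out to 3·d^5/4.
Setting this equal to 1 gives A² = 1/(3·d^5/4).
Plugging in d = 1.10 yields A = 0.9099.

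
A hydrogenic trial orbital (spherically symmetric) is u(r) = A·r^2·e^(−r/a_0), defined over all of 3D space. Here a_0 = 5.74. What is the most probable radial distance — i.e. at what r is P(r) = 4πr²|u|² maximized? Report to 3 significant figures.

r ≈ 17.2

Differentiate P(r) = 4πr²|u|² with respect to r and set to zero.
Solving yields r = 3·a_0.
With a_0 = 5.74, the most probable radial distance is 17.22.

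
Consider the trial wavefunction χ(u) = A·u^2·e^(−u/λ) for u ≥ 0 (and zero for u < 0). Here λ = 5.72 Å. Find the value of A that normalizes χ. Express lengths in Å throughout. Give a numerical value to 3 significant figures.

A ≈ 0.0148 Å^(-5/2)

Normalization requires ∫|χ|² du = 1, integrated from 0 to ∞.
Recall ∫₀^∞ u^m e^(−u/β) du = m!·β^(m+1), carrying out the integral gives A² · 3·λ^5/4.
Setting this equal to 1 gives A² = 1/(3·λ^5/4).
Substituting λ = 5.72 gives A² = 0.0002178, so A = 0.01476.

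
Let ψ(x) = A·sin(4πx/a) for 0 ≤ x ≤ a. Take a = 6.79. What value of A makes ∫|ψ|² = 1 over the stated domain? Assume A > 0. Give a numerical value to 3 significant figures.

A ≈ 0.543

The normalization condition is ∫|ψ|² dx = 1 from 0 to a.
Using sin²θ = (1 − cos 2θ)/2, ∫|ψ|² dx = A²·(a/2).
Setting this equal to 1 gives A² = 1/(a/2).
Plugging in a = 6.79 yields A = 0.5427.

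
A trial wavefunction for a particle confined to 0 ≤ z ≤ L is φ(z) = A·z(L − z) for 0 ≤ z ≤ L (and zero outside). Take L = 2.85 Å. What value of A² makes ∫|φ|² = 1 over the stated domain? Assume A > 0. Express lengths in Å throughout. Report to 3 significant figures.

We need A² ∫|f|² dz = 1, taking the integral from 0 to L.
Expanding the polynomial and integrating term by term, carrying out the integral gives A² · L^5/30.
With L = 2.85: A² = 0.1596 and A = 0.3994.

A^2 ≈ 0.160 Å^(-5)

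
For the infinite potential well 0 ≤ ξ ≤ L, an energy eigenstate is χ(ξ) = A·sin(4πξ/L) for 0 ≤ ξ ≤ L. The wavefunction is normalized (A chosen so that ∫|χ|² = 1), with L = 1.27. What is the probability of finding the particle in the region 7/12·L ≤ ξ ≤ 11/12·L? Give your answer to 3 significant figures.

P ≈ 0.402

P = ∫_{7/12·L}^{11/12·L} |χ(ξ)|² dξ.
With A² fixed by ∫|χ|² = 1, i.e. A² = (L/2)^(−1), substitute and integrate.
Let u = ξ/L; then A² and the length scale cancel, so P = ∫_{7/12}^{11/12} sin(4·π·u)^2 du ÷ ∫_{0}^{1} sin(4·π·u)^2 du.
With ∫ sin(4·π·u)^2 du = u/2 - sin(4·π·u)·cos(4·π·u)/(8·π) + C, the region integral is √(3)/(16·π) + 1/6 and the full one is 1/2.
This works out to P = (√(3)/8 + π/3)/π.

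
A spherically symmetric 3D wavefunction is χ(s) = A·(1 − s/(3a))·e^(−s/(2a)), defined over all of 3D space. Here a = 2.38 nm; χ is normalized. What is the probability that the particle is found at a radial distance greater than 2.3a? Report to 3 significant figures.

P ≈ 0.657

P = ∫ |χ|² 4πs² ds over s > 2.3a.
A² is fixed by ∫₀^∞ 4πs²|χ|² ds = 1, i.e. A² = (8·π·a^3/3)^(−1).
Let u = s/a; then A², 4π and the length scale all cancel, so P = ∫_{2.3}^{∞} u^2·(1 - u/3)^2·e^(-u) du ÷ ∫_{0}^{∞} u^2·(1 - u/3)^2·e^(-u) du.
An antiderivative of u^2·(1 - u/3)^2·e^(-u) is (-u^4 + 2·u^3 - 3·u^2 - 6·u - 6)·e^(-u)/9; evaluating from 2.3 to ∞ gives ≈ 0.43802, while the full integral is 2/3.
The region integral divided by the full integral gives P = 0.6570.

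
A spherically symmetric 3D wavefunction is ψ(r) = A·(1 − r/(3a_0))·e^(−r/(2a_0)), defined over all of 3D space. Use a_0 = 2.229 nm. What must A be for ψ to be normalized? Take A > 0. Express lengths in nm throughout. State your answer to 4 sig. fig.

A ≈ 0.1038 nm^(-3/2)

We need A² ∫|f|² 4πr² dr = 1, taking the integral from 0 to ∞.
The angular integral contributes 4π, leaving ∫₀^∞ r²|ψ|² dr.
Using ∫₀^∞ rⁿ e^(−αr) dr = n!/αⁿ⁺¹, the integral (without the A² prefactor) comes out to 8·π·a_0^3/3.
Plugging in a_0 = 2.229 yields A = 0.10382.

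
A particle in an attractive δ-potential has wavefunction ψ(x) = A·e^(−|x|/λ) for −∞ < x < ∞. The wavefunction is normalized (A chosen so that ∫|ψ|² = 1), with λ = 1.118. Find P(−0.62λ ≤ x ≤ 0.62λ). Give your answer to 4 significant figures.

The probability is P = ∫ |ψ|² dx over [−0.62λ, 0.62λ].
The normalization integral ∫|ψ|²dx over the whole domain equals λ·A², and A² cancels in the ratio.
By symmetry take twice the x ≥ 0 contribution in numerator and denominator; the 2's cancel. Let u = x/λ; then A² and the length scale cancel, so P = ∫_{0}^{0.62} e^(-2·u) du ÷ ∫_{0}^{∞} e^(-2·u) du.
An antiderivative of e^(-2·u) is -e^(-2·u)/2; evaluating from 0 to 0.62 gives 1/2 - e^(-31/25)/2, while the full integral is 1/2.
Evaluating gives P = 0.71062.

P ≈ 0.7106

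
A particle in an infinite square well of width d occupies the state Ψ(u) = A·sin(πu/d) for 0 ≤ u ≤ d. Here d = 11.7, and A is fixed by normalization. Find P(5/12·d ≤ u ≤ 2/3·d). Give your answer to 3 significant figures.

P = ∫_{5/12·d}^{2/3·d} |Ψ(u)|² du.
Since A² = 1/(d/2), this is the region integral divided by the full normalization integral.
Substituting t = u/d, A² and the length scale cancel in the ratio: P = ∫_{5/12}^{2/3} sin(π·t)^2 dt / ∫_{0}^{1} sin(π·t)^2 dt.
An antiderivative of sin(π·t)^2 is t/2 - sin(2·π·t)/(4·π); evaluating from 5/12 to 2/3 gives 1/(8·π) + √(3)/(8·π) + 1/8, while the full integral is 1/2.
The result is P = (1 + √(3) + π)/(4·π).

P ≈ 0.467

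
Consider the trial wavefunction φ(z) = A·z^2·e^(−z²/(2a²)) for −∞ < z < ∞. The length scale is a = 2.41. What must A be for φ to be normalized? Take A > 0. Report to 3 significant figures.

The normalization condition is ∫|φ|² dz = 1 from −∞ to ∞.
Carrying out the integral gives A² · 3·√(π)·a^5/4.
So A² = (3·√(π)·a^5/4)^(−1).
With a = 2.41: A² = 0.009253 and A = 0.09619.

A ≈ 0.0962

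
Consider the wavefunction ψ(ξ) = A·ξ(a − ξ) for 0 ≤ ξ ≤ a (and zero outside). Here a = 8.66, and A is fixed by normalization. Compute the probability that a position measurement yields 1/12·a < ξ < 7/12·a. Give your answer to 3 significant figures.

|ψ|² is the probability density, so P = ∫_{1/12·a}^{7/12·a} |ψ|² dξ.
Since A² = 1/(a^5/30), this is the region integral divided by the full normalization integral.
In terms of u = ξ/a (A² and the length scale cancel between numerator and denominator), P = [∫_{1/12}^{7/12} u^2·(1 - u)^2 du] / [∫_{0}^{1} u^2·(1 - u)^2 du].
Using ∫ u^2·(1 - u)^2 du = u^3·(6·u^2 - 15·u + 10)/30, the numerator is ≈ 0.021610 and the denominator is 1/30.
Taking the ratio, P = 4481/6912.

P ≈ 0.648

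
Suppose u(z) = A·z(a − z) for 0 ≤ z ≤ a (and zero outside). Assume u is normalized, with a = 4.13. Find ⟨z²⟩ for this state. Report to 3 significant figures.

⟨z^2⟩ ≈ 4.87

The expectation value is the |u|²-weighted average of z^2: ∫ z^2|u|² dz.
Expanding the polynomial and integrating term by term, evaluating both integrals, ⟨z²⟩ = 2·a^2/7.
With a = 4.13, ⟨z^2⟩ = 4.873.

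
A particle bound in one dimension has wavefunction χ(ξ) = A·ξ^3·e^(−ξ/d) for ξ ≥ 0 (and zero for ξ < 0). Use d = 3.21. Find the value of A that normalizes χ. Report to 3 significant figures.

Require ∫ |χ|² dξ = 1 over the whole domain.
The integral (without the A² prefactor) comes out to 45·d^7/8.
Setting this equal to 1 gives A² = 1/(45·d^7/8).
With d = 3.21: A² = 0.00005062 and A = 0.007115.

A ≈ 0.00711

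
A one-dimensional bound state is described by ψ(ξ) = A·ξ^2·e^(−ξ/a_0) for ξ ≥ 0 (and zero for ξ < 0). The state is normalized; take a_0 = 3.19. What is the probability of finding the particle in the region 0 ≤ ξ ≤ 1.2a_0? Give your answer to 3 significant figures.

|ψ|² is the probability density, so P = ∫_{0}^{1.2a_0} |ψ|² dξ.
With A² fixed by ∫|ψ|² = 1, i.e. A² = (3·a_0^5/4)^(−1), substitute and integrate.
Substituting u = ξ/a_0, A² and the length scale cancel in the ratio: P = ∫_{0}^{1.2} u^4·e^(-2·u) du / ∫_{0}^{∞} u^4·e^(-2·u) du.
With ∫ u^4·e^(-2·u) du = -(u^4/2 + u^3 + 3·u^2/2 + 3·u/2 + 3/4)·e^(-2·u) + C, the region integral is ≈ 0.071901 and the full one is 3/4.
The result is P = 0.09587.

P ≈ 0.0959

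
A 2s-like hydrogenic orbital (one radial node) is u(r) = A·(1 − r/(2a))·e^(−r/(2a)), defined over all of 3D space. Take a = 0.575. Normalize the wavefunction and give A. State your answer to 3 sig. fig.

A ≈ 0.457

The normalization condition is ∫|u|² 4πr² dr = 1 from 0 to ∞.
The angular integral contributes 4π, leaving ∫₀^∞ r²|u|² dr.
Using ∫₀^∞ rⁿ e^(−αr) dr = n!/αⁿ⁺¹, ∫|u|² 4πr² dr = A²·(8·π·a^3).
So A² = (8·π·a^3)^(−1).
Plugging in a = 0.575 yields A = 0.4575.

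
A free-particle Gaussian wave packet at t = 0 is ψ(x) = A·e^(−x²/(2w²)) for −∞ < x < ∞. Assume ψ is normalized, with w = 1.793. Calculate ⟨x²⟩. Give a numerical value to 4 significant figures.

⟨x^2⟩ ≈ 1.607

The expectation value is the |ψ|²-weighted average of x^2: ∫ x^2|ψ|² dx.
Differentiating ∫e^(−αx²) dx = √(π/α) under α to get the higher moments, evaluating both integrals, ⟨x²⟩ = w^2/2.
With w = 1.793, ⟨x^2⟩ = 1.6074.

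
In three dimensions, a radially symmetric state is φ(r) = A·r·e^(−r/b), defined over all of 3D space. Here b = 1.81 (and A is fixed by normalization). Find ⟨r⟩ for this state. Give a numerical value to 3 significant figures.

⟨r⟩ = ∫ r |φ|² 4πr² dr over the full domain.
Since the A² factors cancel between numerator and denominator, ⟨r⟩ = 5·b/2.
With b = 1.81, ⟨r⟩ = 4.525.

⟨r⟩ ≈ 4.53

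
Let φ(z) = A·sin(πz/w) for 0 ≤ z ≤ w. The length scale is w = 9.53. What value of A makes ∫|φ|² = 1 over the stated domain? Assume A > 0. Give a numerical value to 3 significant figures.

A ≈ 0.458

The normalization condition is ∫|φ|² dz = 1 from 0 to w.
With φ = A·sin(πz/w), the integral evaluates to A²·[w/2].
With w = 9.53: A² = 0.2099 and A = 0.4581.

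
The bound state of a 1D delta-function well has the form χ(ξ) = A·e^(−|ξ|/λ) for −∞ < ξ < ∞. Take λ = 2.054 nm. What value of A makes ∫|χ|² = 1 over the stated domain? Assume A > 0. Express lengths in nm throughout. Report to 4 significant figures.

A ≈ 0.6977 nm^(-1/2)

Normalization requires ∫|χ|² dξ = 1, integrated from −∞ to ∞.
Carrying out the integral gives A² · λ.
Setting this equal to 1 gives A² = 1/(λ).
With λ = 2.054: A² = 0.48685 and A = 0.69775.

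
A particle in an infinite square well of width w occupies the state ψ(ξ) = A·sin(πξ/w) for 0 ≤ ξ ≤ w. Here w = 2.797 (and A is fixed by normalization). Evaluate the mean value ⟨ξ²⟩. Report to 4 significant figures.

⟨ξ²⟩ = ∫ ξ^2 |ψ|² dξ over the full domain.
The ratio of the moment integral to the normalization integral gives ⟨ξ²⟩ = -w^2/(2·π^2) + w^2/3.
Putting w = 2.797 gives 2.2114.

⟨ξ^2⟩ ≈ 2.211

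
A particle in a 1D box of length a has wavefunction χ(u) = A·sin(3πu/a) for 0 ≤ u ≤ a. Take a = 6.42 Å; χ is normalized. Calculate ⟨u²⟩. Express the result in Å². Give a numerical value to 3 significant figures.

⟨u^2⟩ ≈ 13.5 Å^2

The expectation value is the |χ|²-weighted average of u^2: ∫ u^2|χ|² du.
Since the A² factors cancel between numerator and denominator, ⟨u²⟩ = -a^2/(18·π^2) + a^2/3.
Putting a = 6.42 gives 13.51.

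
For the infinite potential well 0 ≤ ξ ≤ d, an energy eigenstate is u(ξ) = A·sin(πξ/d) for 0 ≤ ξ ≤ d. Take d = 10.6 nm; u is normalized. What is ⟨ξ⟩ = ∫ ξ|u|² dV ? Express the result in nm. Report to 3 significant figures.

⟨ξ⟩ ≈ 5.30 nm

⟨ξ⟩ = ∫ ξ |u|² dξ over the full domain.
Since the A² factors cancel between numerator and denominator, ⟨ξ⟩ = d/2.
Putting d = 10.6 gives 5.300.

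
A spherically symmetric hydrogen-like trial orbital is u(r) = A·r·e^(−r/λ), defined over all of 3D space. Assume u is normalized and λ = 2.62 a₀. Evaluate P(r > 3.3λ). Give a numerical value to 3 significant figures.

Integrate the radial probability density 4πr²|u|² over r > 3.3λ.
Normalization gives A² = 1/(3·π·λ^5).
In terms of t = r/λ (A², 4π and the length scale all cancel between numerator and denominator), P = [∫_{3.3}^{∞} t^4·e^(-2·t) dt] / [∫_{0}^{∞} t^4·e^(-2·t) dt].
An antiderivative of t^4·e^(-2·t) is -(t^4/2 + t^3 + 3·t^2/2 + 3·t/2 + 3/4)·e^(-2·t); evaluating from 3.3 to ∞ gives ≈ 0.15953, while the full integral is 3/4.
Taking the ratio yields P = 0.2127.

P ≈ 0.213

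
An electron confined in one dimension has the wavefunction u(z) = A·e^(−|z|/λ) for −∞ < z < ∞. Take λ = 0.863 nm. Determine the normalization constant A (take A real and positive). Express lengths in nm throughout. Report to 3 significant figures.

We need A² ∫|f|² dz = 1, taking the integral from −∞ to ∞.
∫|u|² dz = A²·(λ).
Hence A² = 1/[λ].
Plugging in λ = 0.863 yields A = 1.076.

A ≈ 1.08 nm^(-1/2)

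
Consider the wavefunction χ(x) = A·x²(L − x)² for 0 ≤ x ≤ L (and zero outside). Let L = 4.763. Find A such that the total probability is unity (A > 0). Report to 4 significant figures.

A ≈ 0.02235

We need A² ∫|f|² dx = 1, taking the integral from 0 to L.
With χ = A·x²(L − x)², the integral evaluates to A²·[L^9/630].
Hence A² = 1/[L^9/630].
Plugging in L = 4.763 yields A = 0.022346.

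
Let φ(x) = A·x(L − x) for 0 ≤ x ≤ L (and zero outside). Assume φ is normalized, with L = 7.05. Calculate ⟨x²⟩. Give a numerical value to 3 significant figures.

⟨x²⟩ = ∫ x^2 |φ|² dx over the full domain.
Expanding the polynomial and integrating term by term, the ratio of the moment integral to the normalization integral gives ⟨x²⟩ = 2·L^2/7.
With L = 7.05, ⟨x^2⟩ = 14.20.

⟨x^2⟩ ≈ 14.2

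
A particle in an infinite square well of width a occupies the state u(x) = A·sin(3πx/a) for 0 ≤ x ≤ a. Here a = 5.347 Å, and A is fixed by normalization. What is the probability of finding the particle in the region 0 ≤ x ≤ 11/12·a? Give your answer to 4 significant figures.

The probability is P = ∫ |u|² dx over [0, 11/12·a].
With A² fixed by ∫|u|² = 1, i.e. A² = (a/2)^(−1), substitute and integrate.
Substituting t = x/a, A² and the length scale cancel in the ratio: P = ∫_{0}^{11/12} sin(3·π·t)^2 dt / ∫_{0}^{1} sin(3·π·t)^2 dt.
With ∫ sin(3·π·t)^2 dt = t/2 - sin(6·π·t)/(12·π) + C, the region integral is 1/(12·π) + 11/24 and the full one is 1/2.
Taking the ratio, P = (2 + 11·π)/(12·π).

P ≈ 0.9697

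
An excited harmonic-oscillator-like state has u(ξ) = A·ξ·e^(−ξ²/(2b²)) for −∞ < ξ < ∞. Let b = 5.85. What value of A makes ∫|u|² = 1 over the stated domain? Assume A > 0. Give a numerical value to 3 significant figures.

A ≈ 0.0751

Require ∫ |u|² dξ = 1 over the whole domain.
With ∫_{−∞}^{∞} ξ^(2m) e^(−αξ²) dξ = (2m−1)!!·√π / (2^m α^(m+1/2)), with u = A·ξ·e^(−ξ²/(2b²)), the integral evaluates to A²·[√(π)·b^3/2].
So A² = (√(π)·b^3/2)^(−1).
Substituting b = 5.85 gives A² = 0.005636, so A = 0.07507.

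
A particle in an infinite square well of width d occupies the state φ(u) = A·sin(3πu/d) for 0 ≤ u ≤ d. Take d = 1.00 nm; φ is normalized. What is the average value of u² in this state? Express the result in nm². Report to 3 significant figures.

By definition ⟨u²⟩ = ∫ u^2 |φ(u)|² du.
Since the A² factors cancel between numerator and denominator, ⟨u²⟩ = -d^2/(18·π^2) + d^2/3.
Putting d = 1.00 gives 0.3277.

⟨u^2⟩ ≈ 0.328 nm^2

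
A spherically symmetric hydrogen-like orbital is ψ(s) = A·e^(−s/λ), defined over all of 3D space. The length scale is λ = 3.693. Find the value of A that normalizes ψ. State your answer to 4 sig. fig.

A ≈ 0.07950

Require ∫ |ψ|² 4πs² ds = 1 over the whole domain.
The angular integral contributes 4π, leaving ∫₀^∞ s²|ψ|² ds.
With ∫₀^∞ s^2 e^(−αs) ds = 2!/α^3, the integral (without the A² prefactor) comes out to π·λ^3.
With λ = 3.693: A² = 0.0063199 and A = 0.079498.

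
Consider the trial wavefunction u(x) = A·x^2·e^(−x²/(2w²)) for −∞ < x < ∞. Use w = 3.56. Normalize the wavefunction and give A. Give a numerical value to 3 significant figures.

A ≈ 0.0363

We need A² ∫|f|² dx = 1, taking the integral from −∞ to ∞.
Using the Gaussian integral ∫_{−∞}^{∞} e^(−αx²) dx = √(π/α), with u = A·x^2·e^(−x²/(2w²)), the integral evaluates to A²·[3·√(π)·w^5/4].
Setting this equal to 1 gives A² = 1/(3·√(π)·w^5/4).
Substituting w = 3.56 gives A² = 0.001316, so A = 0.03627.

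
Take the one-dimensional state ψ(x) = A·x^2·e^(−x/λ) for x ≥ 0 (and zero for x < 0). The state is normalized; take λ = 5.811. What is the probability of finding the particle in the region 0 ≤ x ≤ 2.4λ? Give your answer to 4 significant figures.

|ψ|² is the probability density, so P = ∫_{0}^{2.4λ} |ψ|² dx.
With A² fixed by ∫|ψ|² = 1, i.e. A² = (3·λ^5/4)^(−1), substitute and integrate.
Let u = x/λ; then A² and the length scale cancel, so P = ∫_{0}^{2.4} u^4·e^(-2·u) du ÷ ∫_{0}^{∞} u^4·e^(-2·u) du.
With ∫ u^4·e^(-2·u) du = -(u^4/2 + u^3 + 3·u^2/2 + 3·u/2 + 3/4)·e^(-2·u) + C, the region integral is ≈ 0.392806 and the full one is 3/4.
This works out to P = 0.52374.

P ≈ 0.5237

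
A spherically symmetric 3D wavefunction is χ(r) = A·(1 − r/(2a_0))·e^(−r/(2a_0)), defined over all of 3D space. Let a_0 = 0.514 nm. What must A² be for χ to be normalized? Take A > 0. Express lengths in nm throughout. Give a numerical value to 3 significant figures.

A^2 ≈ 0.293 nm^(-3)

Require ∫ |χ|² 4πr² dr = 1 over the whole domain.
In 3D with spherical symmetry the volume element is 4πr² dr.
Using ∫₀^∞ rⁿ e^(−αr) dr = n!/αⁿ⁺¹, the integral (without the A² prefactor) comes out to 8·π·a_0^3.
Substituting a_0 = 0.514 gives A² = 0.2930, so A = 0.5413.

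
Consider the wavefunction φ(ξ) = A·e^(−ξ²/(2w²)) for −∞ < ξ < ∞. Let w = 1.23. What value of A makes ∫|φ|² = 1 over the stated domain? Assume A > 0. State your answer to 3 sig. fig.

Normalization requires ∫|φ|² dξ = 1, integrated from −∞ to ∞.
Differentiating ∫e^(−αξ²) dξ = √(π/α) under α to get the higher moments, with φ = A·e^(−ξ²/(2w²)), the integral evaluates to A²·[√(π)·w].
Hence A² = 1/[√(π)·w].
Plugging in w = 1.23 yields A = 0.6773.

A ≈ 0.677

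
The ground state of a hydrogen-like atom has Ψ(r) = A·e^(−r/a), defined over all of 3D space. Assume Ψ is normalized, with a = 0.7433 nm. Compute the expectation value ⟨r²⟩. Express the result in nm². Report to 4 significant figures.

⟨r^2⟩ ≈ 1.657 nm^2

By definition ⟨r²⟩ = ∫ r^2 |Ψ(r)|² 4πr² dr.
Since the A² factors cancel between numerator and denominator, ⟨r²⟩ = 3·a^2.
With a = 0.7433, ⟨r^2⟩ = 1.6575.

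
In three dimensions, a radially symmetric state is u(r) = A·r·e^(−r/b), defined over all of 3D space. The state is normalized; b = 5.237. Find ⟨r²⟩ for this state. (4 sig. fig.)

⟨r^2⟩ ≈ 205.7

⟨r²⟩ = ∫ r^2 |u|² 4πr² dr over the full domain.
Recall ∫₀^∞ r^m e^(−r/β) dr = m!·β^(m+1), evaluating both integrals, ⟨r²⟩ = 15·b^2/2.
With b = 5.237, ⟨r^2⟩ = 205.70.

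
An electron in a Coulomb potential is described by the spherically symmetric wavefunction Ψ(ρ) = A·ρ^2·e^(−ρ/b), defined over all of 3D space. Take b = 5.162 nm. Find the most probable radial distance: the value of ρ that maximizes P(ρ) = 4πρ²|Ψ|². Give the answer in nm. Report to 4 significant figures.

ρ ≈ 15.49 nm

Differentiate P(ρ) = 4πρ²|Ψ|² with respect to ρ and set to zero.
Solving yields ρ = 3·b.
With b = 5.162, the most probable radial distance is 15.486 nm.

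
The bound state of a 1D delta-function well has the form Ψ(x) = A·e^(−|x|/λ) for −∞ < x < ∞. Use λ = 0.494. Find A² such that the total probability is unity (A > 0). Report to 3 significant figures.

A^2 ≈ 2.02

We need A² ∫|f|² dx = 1, taking the integral from −∞ to ∞.
Recall ∫₀^∞ x^m e^(−x/β) dx = m!·β^(m+1), carrying out the integral gives A² · λ.
Substituting λ = 0.494 gives A² = 2.024, so A = 1.423.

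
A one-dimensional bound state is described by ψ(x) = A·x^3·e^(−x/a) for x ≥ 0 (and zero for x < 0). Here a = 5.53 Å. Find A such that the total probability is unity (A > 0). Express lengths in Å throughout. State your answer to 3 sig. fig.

A ≈ 0.00106 Å^(-7/2)

We need A² ∫|f|² dx = 1, taking the integral from 0 to ∞.
Using ∫₀^∞ xⁿ e^(−αx) dx = n!/αⁿ⁺¹, with ψ = A·x^3·e^(−x/a), the integral evaluates to A²·[45·a^7/8].
Setting this equal to 1 gives A² = 1/(45·a^7/8).
Plugging in a = 5.53 yields A = 0.001060.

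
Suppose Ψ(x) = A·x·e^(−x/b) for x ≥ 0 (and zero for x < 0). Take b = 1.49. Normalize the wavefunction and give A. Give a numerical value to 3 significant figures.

Normalization requires ∫|Ψ|² dx = 1, integrated from 0 to ∞.
Recall ∫₀^∞ x^m e^(−x/β) dx = m!·β^(m+1), the integral (without the A² prefactor) comes out to b^3/4.
Plugging in b = 1.49 yields A = 1.100.

A ≈ 1.10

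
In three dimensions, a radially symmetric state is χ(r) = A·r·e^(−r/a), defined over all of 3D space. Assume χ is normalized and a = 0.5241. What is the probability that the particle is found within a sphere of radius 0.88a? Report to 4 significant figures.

P = ∫ |χ|² 4πr² dr over r ≤ 0.88a.
Normalization gives A² = 1/(3·π·a^5).
In terms of u = r/a (A², 4π and the length scale all cancel between numerator and denominator), P = [∫_{0}^{0.88} u^4·e^(-2·u) du] / [∫_{0}^{∞} u^4·e^(-2·u) du].
An antiderivative of u^4·e^(-2·u) is -(u^4/2 + u^3 + 3·u^2/2 + 3·u/2 + 3/4)·e^(-2·u); evaluating from 0 to 0.88 gives ≈ 0.0251888, while the full integral is 3/4.
The region integral divided by the full integral gives P = 0.033585.

P ≈ 0.03359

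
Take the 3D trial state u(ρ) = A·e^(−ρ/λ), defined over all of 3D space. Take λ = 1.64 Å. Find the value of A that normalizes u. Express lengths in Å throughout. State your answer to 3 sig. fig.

A ≈ 0.269 Å^(-3/2)

Normalization requires ∫|u|² 4πρ² dρ = 1, integrated from 0 to ∞.
In 3D with spherical symmetry the volume element is 4πρ² dρ.
Carrying out the integral gives A² · π·λ^3.
Setting this equal to 1 gives A² = 1/(π·λ^3).
With λ = 1.64: A² = 0.07216 and A = 0.2686.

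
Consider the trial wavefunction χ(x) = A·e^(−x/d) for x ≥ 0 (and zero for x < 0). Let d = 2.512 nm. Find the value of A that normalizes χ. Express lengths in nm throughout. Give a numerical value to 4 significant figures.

The normalization condition is ∫|χ|² dx = 1 from 0 to ∞.
With ∫₀^∞ x^0 e^(−αx) dx = 0!/α^1, the integral (without the A² prefactor) comes out to d/2.
So A² = (d/2)^(−1).
Plugging in d = 2.512 yields A = 0.89229.

A ≈ 0.8923 nm^(-1/2)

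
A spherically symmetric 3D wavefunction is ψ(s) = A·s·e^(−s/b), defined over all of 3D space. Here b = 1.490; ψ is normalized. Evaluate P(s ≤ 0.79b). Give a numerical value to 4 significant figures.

P = ∫ |ψ|² 4πs² ds over s ≤ 0.79b.
Normalization gives A² = 1/(3·π·b^5).
In terms of u = s/b (A², 4π and the length scale all cancel between numerator and denominator), P = [∫_{0}^{0.79} u^4·e^(-2·u) du] / [∫_{0}^{∞} u^4·e^(-2·u) du].
Using ∫ u^4·e^(-2·u) du = -(u^4/2 + u^3 + 3·u^2/2 + 3·u/2 + 3/4)·e^(-2·u), the numerator is ≈ 0.0169471 and the denominator is 3/4.
The region integral divided by the full integral gives P = 0.022596.

P ≈ 0.02260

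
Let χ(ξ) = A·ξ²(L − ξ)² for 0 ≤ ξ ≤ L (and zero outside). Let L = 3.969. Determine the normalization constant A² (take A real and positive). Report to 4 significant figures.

A^2 ≈ 0.002578

We need A² ∫|f|² dξ = 1, taking the integral from 0 to L.
Expanding the polynomial and integrating term by term, carrying out the integral gives A² · L^9/630.
Substituting L = 3.969 gives A² = 0.0025776, so A = 0.050770.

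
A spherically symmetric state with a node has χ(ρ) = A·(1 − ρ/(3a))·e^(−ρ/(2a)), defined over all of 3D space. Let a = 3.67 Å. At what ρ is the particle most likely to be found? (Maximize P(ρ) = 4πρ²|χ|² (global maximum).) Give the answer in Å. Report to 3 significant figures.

Differentiate P(ρ) = 4πρ²|χ|² with respect to ρ and set to zero.
This gives ρ = a.
With a = 3.67, the most probable radial distance is 3.670 Å.

ρ ≈ 3.67 Å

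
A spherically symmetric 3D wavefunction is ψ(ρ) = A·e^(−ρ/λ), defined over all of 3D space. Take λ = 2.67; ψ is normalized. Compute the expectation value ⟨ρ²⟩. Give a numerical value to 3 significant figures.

⟨ρ^2⟩ ≈ 21.4

The expectation value is the |ψ|²-weighted average of ρ^2: ∫ ρ^2|ψ|² 4πρ² dρ.
With ∫₀^∞ ρ^4 e^(−αρ) dρ = 4!/α^5, since the A² factors cancel between numerator and denominator, ⟨ρ²⟩ = 3·λ^2.
With λ = 2.67, ⟨ρ^2⟩ = 21.39.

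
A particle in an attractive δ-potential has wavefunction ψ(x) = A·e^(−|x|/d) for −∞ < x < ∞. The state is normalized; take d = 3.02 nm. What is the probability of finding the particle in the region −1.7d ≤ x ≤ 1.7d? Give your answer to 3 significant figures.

P ≈ 0.967

The probability is P = ∫ |ψ|² dx over [−1.7d, 1.7d].
With A² fixed by ∫|ψ|² = 1, i.e. A² = (d)^(−1), substitute and integrate.
Both integrals are even about x = 0, so only the x ≥ 0 halves are needed (the factors of 2 cancel). Let u = x/d; then A² and the length scale cancel, so P = ∫_{0}^{1.7} e^(-2·u) du ÷ ∫_{0}^{∞} e^(-2·u) du.
With ∫ e^(-2·u) du = -e^(-2·u)/2 + C, the region integral is 1/2 - e^(-17/5)/2 and the full one is 1/2.
The result is P = 0.9666.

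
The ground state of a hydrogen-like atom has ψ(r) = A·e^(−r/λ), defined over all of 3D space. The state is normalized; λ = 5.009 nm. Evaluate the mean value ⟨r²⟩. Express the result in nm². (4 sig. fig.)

By definition ⟨r²⟩ = ∫ r^2 |ψ(r)|² 4πr² dr.
Since the A² factors cancel between numerator and denominator, ⟨r²⟩ = 3·λ^2.
Putting λ = 5.009 gives 75.270.

⟨r^2⟩ ≈ 75.27 nm^2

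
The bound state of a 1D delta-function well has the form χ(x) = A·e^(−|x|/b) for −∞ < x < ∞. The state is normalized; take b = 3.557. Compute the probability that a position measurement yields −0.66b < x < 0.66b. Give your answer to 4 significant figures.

P ≈ 0.7329

The probability is P = ∫ |χ|² dx over [−0.66b, 0.66b].
The normalization integral ∫|χ|²dx over the whole domain equals b·A², and A² cancels in the ratio.
Both integrals are even about x = 0, so only the x ≥ 0 halves are needed (the factors of 2 cancel). In terms of u = x/b (A² and the length scale cancel between numerator and denominator), P = [∫_{0}^{0.66} e^(-2·u) du] / [∫_{0}^{∞} e^(-2·u) du].
Using ∫ e^(-2·u) du = -e^(-2·u)/2, the numerator is 1/2 - e^(-33/25)/2 and the denominator is 1/2.
The result is P = 0.73286.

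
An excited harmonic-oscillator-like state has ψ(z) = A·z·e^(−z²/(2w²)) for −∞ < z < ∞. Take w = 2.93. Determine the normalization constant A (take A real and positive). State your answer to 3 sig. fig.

The normalization condition is ∫|ψ|² dz = 1 from −∞ to ∞.
Differentiating ∫e^(−αz²) dz = √(π/α) under α to get the higher moments, carrying out the integral gives A² · √(π)·w^3/2.
Setting this equal to 1 gives A² = 1/(√(π)·w^3/2).
With w = 2.93: A² = 0.04486 and A = 0.2118.

A ≈ 0.212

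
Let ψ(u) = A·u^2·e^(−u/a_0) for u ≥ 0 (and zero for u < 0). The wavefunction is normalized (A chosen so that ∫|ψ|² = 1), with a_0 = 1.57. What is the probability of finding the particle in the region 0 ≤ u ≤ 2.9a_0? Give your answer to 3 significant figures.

The probability is P = ∫ |ψ|² du over [0, 2.9a_0].
With A² fixed by ∫|ψ|² = 1, i.e. A² = (3·a_0^5/4)^(−1), substitute and integrate.
Let t = u/a_0; then A² and the length scale cancel, so P = ∫_{0}^{2.9} t^4·e^(-2·t) dt ÷ ∫_{0}^{∞} t^4·e^(-2·t) dt.
With ∫ t^4·e^(-2·t) dt = -(t^4/2 + t^3 + 3·t^2/2 + 3·t/2 + 3/4)·e^(-2·t) + C, the region integral is ≈ 0.51546 and the full one is 3/4.
The result is P = 0.6873.

P ≈ 0.687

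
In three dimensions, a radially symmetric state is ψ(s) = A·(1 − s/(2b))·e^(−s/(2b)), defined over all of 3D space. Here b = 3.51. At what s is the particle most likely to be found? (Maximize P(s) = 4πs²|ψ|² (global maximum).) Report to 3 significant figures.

Differentiate P(s) = 4πs²|ψ|² with respect to s and set to zero.
Solving yields s = b·(√(5) + 3).
With b = 3.51, the most probable radial distance is 18.38.

s ≈ 18.4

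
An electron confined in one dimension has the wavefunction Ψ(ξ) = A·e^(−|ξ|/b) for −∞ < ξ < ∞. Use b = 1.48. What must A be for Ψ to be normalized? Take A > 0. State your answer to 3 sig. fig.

A ≈ 0.822

The normalization condition is ∫|Ψ|² dξ = 1 from −∞ to ∞.
Using ∫₀^∞ ξⁿ e^(−αξ) dξ = n!/αⁿ⁺¹, carrying out the integral gives A² · b.
So A² = (b)^(−1).
Substituting b = 1.48 gives A² = 0.6757, so A = 0.8220.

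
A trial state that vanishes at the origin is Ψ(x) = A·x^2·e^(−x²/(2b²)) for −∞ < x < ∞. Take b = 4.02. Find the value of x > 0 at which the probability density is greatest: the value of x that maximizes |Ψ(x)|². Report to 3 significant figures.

Set d/dx [|Ψ(x)|²] = 0 and solve for x > 0.
Solving yields x = √(2)·b.
With b = 4.02, the value of x > 0 at which the probability density is greatest is 5.685.

x ≈ 5.69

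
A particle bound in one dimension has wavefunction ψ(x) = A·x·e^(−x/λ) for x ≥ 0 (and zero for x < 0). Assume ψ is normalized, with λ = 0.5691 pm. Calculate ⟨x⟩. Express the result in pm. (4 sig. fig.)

⟨x⟩ ≈ 0.8537 pm

The expectation value is the |ψ|²-weighted average of x: ∫ x|ψ|² dx.
The ratio of the moment integral to the normalization integral gives ⟨x⟩ = 3·λ/2.
With λ = 0.5691, ⟨x⟩ = 0.85365.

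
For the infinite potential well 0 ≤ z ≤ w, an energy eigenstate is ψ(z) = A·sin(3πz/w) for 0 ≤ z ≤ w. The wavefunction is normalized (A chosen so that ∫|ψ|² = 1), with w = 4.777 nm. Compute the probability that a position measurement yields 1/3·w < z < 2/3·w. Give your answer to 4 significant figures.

P ≈ 0.3333

|ψ|² is the probability density, so P = ∫_{1/3·w}^{2/3·w} |ψ|² dz.
Since A² = 1/(w/2), this is the region integral divided by the full normalization integral.
Let u = z/w; then A² and the length scale cancel, so P = ∫_{1/3}^{2/3} sin(3·π·u)^2 du ÷ ∫_{0}^{1} sin(3·π·u)^2 du.
An antiderivative of sin(3·π·u)^2 is u/2 - sin(6·π·u)/(12·π); evaluating from 1/3 to 2/3 gives 1/6, while the full integral is 1/2.
The result is P = 1/3.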